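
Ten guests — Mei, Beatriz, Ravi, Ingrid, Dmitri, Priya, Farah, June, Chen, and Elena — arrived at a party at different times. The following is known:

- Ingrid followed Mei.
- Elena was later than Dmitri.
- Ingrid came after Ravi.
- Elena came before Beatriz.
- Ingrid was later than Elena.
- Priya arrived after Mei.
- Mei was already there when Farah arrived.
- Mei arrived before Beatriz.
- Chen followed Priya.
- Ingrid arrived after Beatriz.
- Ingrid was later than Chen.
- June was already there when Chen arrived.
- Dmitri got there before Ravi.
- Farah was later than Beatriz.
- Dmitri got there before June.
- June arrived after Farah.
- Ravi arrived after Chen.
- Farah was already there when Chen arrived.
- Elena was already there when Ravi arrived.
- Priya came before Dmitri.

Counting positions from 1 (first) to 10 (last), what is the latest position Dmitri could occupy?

3

Dmitri must come before Beatriz, Chen, Elena, Farah, Ingrid, June, and Ravi — 7 guests forced after them.
Everything else can be placed before Dmitri in some valid order, so Dmitri can sit as late as position 10 − 7 = 3.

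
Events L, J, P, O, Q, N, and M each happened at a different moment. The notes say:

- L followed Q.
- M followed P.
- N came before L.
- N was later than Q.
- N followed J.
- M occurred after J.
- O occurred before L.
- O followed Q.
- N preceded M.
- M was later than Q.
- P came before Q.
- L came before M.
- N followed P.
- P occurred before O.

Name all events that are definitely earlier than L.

Directly stated before L: N, O, and Q.
J reaches L via J → N → L.
P reaches L via P → Q → L.
No chain forces M ahead of L.

J, N, O, P, Q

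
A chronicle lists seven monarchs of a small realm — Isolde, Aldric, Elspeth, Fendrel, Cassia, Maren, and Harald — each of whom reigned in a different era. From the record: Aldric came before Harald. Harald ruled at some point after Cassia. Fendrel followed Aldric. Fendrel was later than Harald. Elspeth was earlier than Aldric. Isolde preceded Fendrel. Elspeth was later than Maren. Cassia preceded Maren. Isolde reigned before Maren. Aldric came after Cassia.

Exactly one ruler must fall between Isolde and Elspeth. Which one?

Tracing the constraints gives Isolde → Maren → Elspeth, so Maren sits after Isolde and before Elspeth.
No other ruler is forced both after Isolde and before Elspeth.

Maren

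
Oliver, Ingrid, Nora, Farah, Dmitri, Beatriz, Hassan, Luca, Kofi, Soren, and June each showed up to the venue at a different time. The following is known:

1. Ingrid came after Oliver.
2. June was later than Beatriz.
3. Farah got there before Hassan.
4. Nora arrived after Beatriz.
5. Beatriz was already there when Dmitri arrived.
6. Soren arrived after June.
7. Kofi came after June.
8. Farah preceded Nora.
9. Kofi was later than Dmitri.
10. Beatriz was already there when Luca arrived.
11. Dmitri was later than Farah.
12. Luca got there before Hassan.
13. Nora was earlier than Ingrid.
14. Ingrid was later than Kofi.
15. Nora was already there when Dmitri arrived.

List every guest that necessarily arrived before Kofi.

Beatriz, Dmitri, Farah, June, Nora

Directly stated before Kofi: Dmitri and June.
Beatriz reaches Kofi via Beatriz → Dmitri → Kofi.
Farah reaches Kofi via Farah → Dmitri → Kofi.
Nora reaches Kofi via Nora → Dmitri → Kofi.
No chain forces Soren (or any of the others) ahead of Kofi.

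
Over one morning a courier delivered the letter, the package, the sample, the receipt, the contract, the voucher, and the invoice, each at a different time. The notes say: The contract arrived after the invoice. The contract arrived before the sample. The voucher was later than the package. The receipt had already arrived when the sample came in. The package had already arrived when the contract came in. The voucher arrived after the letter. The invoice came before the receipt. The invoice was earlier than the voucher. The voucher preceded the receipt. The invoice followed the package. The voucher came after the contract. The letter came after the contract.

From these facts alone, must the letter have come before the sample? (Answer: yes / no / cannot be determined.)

Chain the constraints: the letter → the voucher → the receipt → the sample. Each link is directly stated, so the letter comes before the sample.

yes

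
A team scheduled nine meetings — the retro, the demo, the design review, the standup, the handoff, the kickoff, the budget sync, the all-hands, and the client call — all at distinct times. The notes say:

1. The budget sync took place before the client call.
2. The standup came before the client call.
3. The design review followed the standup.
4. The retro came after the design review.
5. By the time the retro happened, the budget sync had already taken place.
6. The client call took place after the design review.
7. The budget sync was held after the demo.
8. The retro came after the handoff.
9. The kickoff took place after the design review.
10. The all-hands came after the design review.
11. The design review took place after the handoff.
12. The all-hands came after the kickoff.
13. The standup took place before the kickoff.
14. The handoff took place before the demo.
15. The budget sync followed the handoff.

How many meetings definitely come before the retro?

Directly stated before the retro: the budget sync, the design review, and the handoff.
The demo reaches the retro via the demo → the budget sync → the retro.
The standup reaches the retro via the standup → the design review → the retro.
No chain forces the all-hands (or any of the others) ahead of the retro.
That's the budget sync, the demo, the design review, the handoff, and the standup — 5 in all.

5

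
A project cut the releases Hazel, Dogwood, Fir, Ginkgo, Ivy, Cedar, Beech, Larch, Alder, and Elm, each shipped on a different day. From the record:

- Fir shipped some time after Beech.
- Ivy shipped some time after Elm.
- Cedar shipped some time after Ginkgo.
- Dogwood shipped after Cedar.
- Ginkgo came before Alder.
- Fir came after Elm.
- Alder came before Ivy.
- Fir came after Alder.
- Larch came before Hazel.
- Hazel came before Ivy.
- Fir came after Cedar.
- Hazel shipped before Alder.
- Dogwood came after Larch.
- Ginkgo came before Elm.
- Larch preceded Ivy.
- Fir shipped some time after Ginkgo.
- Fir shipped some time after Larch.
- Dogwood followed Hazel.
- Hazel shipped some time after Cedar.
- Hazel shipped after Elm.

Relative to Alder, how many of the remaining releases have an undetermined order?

2

Forced before Alder: Cedar, Elm, Ginkgo, Hazel, and Larch; forced after Alder: Fir and Ivy.
That leaves Beech and Dogwood with no forced order relative to Alder — 2.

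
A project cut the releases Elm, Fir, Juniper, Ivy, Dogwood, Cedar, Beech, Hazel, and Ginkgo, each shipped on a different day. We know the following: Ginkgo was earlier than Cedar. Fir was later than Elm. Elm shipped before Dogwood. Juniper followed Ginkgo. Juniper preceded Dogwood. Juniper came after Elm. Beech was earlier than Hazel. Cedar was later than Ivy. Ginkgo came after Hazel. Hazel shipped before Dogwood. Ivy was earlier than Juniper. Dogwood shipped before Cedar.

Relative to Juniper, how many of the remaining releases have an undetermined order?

Forced before Juniper: Beech, Elm, Ginkgo, Hazel, and Ivy; forced after Juniper: Cedar and Dogwood.
That leaves Fir with no forced order relative to Juniper — 1.

1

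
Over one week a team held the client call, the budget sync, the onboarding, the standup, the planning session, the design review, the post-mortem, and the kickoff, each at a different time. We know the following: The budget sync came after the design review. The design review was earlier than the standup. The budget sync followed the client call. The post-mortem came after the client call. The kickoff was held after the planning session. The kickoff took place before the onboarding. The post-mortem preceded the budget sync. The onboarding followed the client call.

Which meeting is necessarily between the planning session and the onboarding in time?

the kickoff

Tracing the constraints gives the planning session → the kickoff → the onboarding, so the kickoff sits after the planning session and before the onboarding.
No other meeting is forced both after the planning session and before the onboarding.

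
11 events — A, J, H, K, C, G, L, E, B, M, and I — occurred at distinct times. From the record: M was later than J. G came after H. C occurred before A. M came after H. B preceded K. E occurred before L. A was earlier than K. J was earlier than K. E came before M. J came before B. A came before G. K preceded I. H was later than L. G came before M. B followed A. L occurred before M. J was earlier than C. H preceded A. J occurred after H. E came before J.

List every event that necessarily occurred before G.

A, C, E, H, J, L

Directly stated before G: A and H.
C reaches G via C → A → G.
E reaches G via E → L → H → G.
J reaches G via J → C → A → G.
Likewise L reaches G by chaining the stated constraints.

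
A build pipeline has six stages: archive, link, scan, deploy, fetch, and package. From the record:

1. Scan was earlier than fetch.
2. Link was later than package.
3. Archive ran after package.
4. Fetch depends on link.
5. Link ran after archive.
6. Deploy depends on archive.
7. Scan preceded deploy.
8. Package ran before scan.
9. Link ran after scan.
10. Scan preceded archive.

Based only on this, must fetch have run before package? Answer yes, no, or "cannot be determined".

Tracing the constraints gives package → scan → fetch, so package must come before fetch.
That means fetch cannot be before package.

no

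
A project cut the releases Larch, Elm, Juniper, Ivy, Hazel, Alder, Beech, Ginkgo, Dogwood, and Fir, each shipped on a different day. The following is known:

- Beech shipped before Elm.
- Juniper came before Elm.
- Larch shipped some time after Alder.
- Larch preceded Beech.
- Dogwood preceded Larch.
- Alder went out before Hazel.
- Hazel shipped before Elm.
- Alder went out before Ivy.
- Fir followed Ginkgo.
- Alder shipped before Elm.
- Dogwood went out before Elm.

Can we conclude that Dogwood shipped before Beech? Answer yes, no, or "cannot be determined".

Chain the constraints: Dogwood → Larch → Beech. Each link is directly stated, so Dogwood comes before Beech.

yes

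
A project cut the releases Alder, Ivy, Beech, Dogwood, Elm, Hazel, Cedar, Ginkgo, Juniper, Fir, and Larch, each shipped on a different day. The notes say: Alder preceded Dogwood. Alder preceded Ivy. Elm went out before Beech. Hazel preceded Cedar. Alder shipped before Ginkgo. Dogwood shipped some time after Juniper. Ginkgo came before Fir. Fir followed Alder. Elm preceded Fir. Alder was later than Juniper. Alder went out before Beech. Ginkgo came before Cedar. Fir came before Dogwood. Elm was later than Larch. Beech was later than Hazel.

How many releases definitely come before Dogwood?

6

Directly stated before Dogwood: Alder, Fir, and Juniper.
Elm reaches Dogwood via Elm → Fir → Dogwood.
Ginkgo reaches Dogwood via Ginkgo → Fir → Dogwood.
Larch reaches Dogwood via Larch → Elm → Fir → Dogwood.
No chain forces Ivy (or any of the others) ahead of Dogwood.
That's Alder, Elm, Fir, Ginkgo, Juniper, and Larch — 6 in all.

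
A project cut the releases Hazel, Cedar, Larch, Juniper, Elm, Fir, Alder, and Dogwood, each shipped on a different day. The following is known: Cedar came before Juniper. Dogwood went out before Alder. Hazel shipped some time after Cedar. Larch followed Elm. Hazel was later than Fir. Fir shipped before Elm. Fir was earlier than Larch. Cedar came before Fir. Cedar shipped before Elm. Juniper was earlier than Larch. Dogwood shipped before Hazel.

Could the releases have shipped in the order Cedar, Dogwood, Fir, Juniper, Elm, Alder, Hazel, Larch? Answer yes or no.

yes

Check each stated constraint against the proposed order — e.g. Dogwood is ahead of Hazel; Cedar is ahead of Hazel. Every pair is in the required order; nothing is violated.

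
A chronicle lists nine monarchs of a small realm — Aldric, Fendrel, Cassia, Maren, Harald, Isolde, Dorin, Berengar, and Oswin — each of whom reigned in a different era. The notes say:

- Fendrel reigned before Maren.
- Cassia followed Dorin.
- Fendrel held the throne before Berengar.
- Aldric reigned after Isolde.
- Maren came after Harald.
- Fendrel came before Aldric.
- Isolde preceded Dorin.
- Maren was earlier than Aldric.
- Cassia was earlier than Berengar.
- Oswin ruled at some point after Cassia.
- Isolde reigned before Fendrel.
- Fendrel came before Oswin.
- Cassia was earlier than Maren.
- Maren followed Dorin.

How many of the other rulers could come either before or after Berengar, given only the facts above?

Forced before Berengar: Cassia, Dorin, Fendrel, and Isolde.
That leaves Aldric, Harald, Maren, and Oswin with no forced order relative to Berengar — 4.

4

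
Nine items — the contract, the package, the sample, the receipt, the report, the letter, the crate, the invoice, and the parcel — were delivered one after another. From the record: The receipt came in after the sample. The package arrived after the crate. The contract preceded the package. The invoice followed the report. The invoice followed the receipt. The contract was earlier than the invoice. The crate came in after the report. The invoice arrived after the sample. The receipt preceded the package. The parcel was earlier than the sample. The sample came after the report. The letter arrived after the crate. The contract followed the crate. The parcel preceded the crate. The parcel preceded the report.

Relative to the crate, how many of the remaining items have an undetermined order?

Forced before the crate: the parcel and the report; forced after the crate: the contract, the invoice, the letter, and the package.
That leaves the receipt and the sample with no forced order relative to the crate — 2.

2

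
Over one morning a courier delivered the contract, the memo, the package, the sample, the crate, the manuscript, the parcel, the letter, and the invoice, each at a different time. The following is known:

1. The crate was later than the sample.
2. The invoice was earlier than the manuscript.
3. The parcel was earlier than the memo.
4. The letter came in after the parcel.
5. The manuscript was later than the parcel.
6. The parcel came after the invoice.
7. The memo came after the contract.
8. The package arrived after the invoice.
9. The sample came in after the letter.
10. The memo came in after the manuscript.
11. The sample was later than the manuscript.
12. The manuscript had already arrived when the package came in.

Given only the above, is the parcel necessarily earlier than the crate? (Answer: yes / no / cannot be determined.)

yes

Chain the constraints: the parcel → the manuscript → the sample → the crate. Each link is directly stated, so the parcel comes before the crate.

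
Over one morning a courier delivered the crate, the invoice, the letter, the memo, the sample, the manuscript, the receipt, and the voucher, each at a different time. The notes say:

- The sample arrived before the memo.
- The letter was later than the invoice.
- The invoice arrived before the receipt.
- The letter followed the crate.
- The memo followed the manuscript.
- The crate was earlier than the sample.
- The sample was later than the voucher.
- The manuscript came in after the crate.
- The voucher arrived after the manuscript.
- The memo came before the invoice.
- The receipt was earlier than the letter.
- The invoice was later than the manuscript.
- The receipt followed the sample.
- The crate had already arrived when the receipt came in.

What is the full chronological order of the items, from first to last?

The constraints fix every adjacent pair, so only one ordering works:
the crate → the manuscript → the voucher → the sample → the memo → the invoice → the receipt → the letter.

the crate, the manuscript, the voucher, the sample, the memo, the invoice, the receipt, the letter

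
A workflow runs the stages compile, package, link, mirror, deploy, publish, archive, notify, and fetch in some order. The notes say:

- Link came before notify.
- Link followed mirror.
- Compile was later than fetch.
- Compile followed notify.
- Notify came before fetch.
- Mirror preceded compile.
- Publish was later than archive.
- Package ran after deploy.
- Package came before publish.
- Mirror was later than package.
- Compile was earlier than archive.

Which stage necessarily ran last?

Every other stage has a chain of constraints placing it before publish, so publish is last.

publish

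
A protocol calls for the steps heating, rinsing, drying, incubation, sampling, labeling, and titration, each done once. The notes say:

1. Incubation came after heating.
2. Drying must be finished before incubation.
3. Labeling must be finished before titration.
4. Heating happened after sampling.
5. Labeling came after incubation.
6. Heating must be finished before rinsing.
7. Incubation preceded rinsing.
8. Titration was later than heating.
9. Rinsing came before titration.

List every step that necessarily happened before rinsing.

drying, heating, incubation, sampling

Directly stated before rinsing: heating and incubation.
Drying reaches rinsing via drying → incubation → rinsing.
Sampling reaches rinsing via sampling → heating → rinsing.
No chain forces titration (or any of the others) ahead of rinsing.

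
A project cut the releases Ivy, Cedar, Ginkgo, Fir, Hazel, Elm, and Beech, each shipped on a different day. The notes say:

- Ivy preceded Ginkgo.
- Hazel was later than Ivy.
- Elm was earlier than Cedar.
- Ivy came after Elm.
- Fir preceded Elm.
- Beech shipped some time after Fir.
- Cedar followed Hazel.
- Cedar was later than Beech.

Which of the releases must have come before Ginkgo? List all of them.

Directly stated before Ginkgo: Ivy.
Elm reaches Ginkgo via Elm → Ivy → Ginkgo.
Fir reaches Ginkgo via Fir → Elm → Ivy → Ginkgo.

Elm, Fir, Ivy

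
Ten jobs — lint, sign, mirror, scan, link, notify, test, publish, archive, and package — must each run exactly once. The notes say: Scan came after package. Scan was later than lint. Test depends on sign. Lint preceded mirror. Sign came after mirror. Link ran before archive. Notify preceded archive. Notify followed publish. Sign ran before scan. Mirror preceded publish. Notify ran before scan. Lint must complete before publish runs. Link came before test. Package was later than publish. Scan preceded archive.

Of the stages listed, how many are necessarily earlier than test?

Directly stated before test: link and sign.
Lint reaches test via lint → mirror → sign → test.
Mirror reaches test via mirror → sign → test.
No chain forces publish (or any of the others) ahead of test.
That's link, lint, mirror, and sign — 4 in all.

4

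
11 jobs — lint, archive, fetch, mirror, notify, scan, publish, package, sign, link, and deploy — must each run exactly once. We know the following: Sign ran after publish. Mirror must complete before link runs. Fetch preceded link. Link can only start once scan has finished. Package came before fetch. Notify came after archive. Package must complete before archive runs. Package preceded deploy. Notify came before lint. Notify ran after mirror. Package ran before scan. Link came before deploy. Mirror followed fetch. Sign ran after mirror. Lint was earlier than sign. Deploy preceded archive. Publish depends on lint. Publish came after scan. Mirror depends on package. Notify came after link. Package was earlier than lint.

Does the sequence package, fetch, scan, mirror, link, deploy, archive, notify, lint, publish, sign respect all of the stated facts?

yes

Check each stated constraint against the proposed order — e.g. mirror is ahead of sign; package is ahead of lint. Every pair is in the required order; nothing is violated.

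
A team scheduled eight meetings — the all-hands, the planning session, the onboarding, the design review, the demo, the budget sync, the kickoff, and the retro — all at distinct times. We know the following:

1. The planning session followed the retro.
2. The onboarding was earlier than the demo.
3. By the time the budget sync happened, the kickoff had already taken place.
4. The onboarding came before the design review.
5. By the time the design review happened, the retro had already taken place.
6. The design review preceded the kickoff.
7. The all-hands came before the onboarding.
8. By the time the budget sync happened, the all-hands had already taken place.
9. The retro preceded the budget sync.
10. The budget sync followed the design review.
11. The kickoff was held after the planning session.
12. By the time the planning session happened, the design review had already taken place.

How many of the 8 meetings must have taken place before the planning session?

4

Directly stated before the planning session: the design review and the retro.
The all-hands reaches the planning session via the all-hands → the onboarding → the design review → the planning session.
The onboarding reaches the planning session via the onboarding → the design review → the planning session.
That's the all-hands, the design review, the onboarding, and the retro — 4 in all.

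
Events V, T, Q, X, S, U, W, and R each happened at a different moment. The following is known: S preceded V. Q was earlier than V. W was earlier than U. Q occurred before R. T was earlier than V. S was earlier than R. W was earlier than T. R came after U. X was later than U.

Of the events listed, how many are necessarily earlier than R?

4

Directly stated before R: Q, S, and U.
W reaches R via W → U → R.
No chain forces X (or any of the others) ahead of R.
That's Q, S, U, and W — 4 in all.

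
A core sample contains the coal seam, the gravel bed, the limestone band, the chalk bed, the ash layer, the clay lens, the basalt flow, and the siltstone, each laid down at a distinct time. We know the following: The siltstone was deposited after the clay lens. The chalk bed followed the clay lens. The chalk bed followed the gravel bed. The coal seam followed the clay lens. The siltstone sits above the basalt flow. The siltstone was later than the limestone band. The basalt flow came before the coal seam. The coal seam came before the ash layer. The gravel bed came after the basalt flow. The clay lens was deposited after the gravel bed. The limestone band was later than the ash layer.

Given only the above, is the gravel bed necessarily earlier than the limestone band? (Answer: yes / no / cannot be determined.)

yes

Chain the constraints: the gravel bed → the clay lens → the coal seam → the ash layer → the limestone band. Each link is directly stated, so the gravel bed comes before the limestone band.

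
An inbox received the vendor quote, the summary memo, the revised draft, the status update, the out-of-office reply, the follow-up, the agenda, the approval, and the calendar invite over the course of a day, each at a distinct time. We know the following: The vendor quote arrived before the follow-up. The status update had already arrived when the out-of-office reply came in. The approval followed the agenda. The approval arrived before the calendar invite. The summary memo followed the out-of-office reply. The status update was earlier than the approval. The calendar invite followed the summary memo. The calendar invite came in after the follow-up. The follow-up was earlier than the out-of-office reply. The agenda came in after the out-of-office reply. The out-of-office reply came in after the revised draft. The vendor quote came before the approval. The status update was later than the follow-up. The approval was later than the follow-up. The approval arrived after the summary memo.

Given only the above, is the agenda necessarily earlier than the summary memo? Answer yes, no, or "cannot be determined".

cannot be determined

No chain of stated constraints runs from the agenda to the summary memo, and none runs from the summary memo to the agenda either.
So the relative order of the agenda and the summary memo is not fixed by the given facts.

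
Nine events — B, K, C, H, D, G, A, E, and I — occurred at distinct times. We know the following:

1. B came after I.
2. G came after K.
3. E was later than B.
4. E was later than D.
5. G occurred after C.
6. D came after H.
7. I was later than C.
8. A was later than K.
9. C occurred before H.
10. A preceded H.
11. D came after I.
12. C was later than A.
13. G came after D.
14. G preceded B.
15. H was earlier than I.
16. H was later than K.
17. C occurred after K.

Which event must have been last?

E

Every other event has a chain of constraints placing it before E, so E is last.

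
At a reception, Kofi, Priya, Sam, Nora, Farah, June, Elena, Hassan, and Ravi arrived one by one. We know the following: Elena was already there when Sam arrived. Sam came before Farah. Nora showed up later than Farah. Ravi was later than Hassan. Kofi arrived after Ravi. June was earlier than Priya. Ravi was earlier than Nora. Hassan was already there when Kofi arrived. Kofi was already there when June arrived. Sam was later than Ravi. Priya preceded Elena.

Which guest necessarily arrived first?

Hassan has a chain of constraints placing them before every other guest, so Hassan must be first.

Hassan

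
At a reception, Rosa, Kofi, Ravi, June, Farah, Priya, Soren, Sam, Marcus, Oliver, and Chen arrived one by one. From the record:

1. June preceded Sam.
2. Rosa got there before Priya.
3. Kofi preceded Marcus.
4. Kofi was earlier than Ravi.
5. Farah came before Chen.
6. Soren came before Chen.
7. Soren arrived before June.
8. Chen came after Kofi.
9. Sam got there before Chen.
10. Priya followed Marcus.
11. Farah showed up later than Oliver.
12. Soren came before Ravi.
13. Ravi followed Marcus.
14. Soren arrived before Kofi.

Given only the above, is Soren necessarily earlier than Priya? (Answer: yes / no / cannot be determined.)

yes

Chain the constraints: Soren → Kofi → Marcus → Priya. Each link is directly stated, so Soren comes before Priya.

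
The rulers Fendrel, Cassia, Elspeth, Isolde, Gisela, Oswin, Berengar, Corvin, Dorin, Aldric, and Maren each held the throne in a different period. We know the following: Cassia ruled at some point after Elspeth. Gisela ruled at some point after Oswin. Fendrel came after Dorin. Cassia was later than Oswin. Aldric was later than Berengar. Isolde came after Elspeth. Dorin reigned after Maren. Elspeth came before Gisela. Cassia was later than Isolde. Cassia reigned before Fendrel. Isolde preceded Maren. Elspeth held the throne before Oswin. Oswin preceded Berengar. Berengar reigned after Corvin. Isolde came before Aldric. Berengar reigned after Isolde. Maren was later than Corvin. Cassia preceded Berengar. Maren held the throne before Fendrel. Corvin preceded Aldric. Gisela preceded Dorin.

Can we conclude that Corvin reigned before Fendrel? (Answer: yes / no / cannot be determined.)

yes

Chain the constraints: Corvin → Maren → Fendrel. Each link is directly stated, so Corvin comes before Fendrel.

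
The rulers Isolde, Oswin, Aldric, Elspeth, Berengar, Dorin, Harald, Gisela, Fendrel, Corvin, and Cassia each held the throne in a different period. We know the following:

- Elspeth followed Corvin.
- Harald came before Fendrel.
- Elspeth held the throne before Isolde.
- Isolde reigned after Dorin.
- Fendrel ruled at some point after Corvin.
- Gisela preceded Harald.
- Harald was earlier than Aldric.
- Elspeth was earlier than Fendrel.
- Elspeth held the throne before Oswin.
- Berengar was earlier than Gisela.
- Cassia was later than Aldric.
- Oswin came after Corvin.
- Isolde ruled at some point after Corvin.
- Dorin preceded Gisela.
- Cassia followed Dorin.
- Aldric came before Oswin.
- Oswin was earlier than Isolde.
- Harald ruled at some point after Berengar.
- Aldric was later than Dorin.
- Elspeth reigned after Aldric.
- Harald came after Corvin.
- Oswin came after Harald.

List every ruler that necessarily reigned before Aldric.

Berengar, Corvin, Dorin, Gisela, Harald

Directly stated before Aldric: Dorin and Harald.
Berengar reaches Aldric via Berengar → Harald → Aldric.
Corvin reaches Aldric via Corvin → Harald → Aldric.
Gisela reaches Aldric via Gisela → Harald → Aldric.
No chain forces Oswin (or any of the others) ahead of Aldric.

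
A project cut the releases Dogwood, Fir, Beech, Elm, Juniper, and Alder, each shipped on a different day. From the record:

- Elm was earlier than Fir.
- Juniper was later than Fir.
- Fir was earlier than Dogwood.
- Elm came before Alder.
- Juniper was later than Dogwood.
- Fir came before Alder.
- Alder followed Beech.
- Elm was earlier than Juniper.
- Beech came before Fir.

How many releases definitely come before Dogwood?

3

Directly stated before Dogwood: Fir.
Beech reaches Dogwood via Beech → Fir → Dogwood.
Elm reaches Dogwood via Elm → Fir → Dogwood.
That's Beech, Elm, and Fir — 3 in all.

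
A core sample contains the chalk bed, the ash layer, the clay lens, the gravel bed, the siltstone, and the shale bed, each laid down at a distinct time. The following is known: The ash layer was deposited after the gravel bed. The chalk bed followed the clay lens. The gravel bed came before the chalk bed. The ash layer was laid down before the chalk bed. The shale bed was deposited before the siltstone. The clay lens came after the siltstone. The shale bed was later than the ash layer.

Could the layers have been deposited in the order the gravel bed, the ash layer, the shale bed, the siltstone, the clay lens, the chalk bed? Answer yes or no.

yes

Check each stated constraint against the proposed order — e.g. the ash layer is ahead of the chalk bed; the gravel bed is ahead of the chalk bed. Every pair is in the required order; nothing is violated.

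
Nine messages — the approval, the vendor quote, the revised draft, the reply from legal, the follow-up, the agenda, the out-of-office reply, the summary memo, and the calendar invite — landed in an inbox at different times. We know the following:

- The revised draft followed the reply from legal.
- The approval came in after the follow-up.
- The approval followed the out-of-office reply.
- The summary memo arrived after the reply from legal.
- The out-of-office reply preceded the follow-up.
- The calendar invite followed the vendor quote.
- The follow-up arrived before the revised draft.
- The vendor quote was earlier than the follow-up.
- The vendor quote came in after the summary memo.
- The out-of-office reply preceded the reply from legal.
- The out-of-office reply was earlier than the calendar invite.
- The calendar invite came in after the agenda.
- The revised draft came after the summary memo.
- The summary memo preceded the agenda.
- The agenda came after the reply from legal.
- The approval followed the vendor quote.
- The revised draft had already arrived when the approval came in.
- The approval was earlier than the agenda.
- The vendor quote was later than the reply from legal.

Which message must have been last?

the calendar invite

Every other message has a chain of constraints placing it before the calendar invite, so the calendar invite is last.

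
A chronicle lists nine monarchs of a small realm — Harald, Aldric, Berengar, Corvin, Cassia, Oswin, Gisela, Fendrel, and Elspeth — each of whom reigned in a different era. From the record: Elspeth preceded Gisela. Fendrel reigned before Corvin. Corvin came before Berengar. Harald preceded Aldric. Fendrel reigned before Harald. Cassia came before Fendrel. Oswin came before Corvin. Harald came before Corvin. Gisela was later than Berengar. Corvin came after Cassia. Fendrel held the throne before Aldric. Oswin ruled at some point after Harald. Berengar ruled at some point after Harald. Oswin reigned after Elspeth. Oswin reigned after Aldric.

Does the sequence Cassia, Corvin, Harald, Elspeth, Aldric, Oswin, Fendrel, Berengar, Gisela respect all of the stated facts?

The constraints require Oswin before Corvin, but in the proposed sequence Corvin appears ahead of Oswin. That one violation is enough.

no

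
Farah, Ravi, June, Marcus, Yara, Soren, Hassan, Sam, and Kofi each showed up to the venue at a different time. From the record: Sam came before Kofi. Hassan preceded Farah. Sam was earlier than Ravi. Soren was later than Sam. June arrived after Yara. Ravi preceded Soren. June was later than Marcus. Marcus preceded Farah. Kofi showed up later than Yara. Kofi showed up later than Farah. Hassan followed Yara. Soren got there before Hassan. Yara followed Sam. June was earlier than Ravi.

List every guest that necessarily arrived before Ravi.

Directly stated before Ravi: June and Sam.
Marcus reaches Ravi via Marcus → June → Ravi.
Yara reaches Ravi via Yara → June → Ravi.
No chain forces Hassan (or any of the others) ahead of Ravi.

June, Marcus, Sam, Yara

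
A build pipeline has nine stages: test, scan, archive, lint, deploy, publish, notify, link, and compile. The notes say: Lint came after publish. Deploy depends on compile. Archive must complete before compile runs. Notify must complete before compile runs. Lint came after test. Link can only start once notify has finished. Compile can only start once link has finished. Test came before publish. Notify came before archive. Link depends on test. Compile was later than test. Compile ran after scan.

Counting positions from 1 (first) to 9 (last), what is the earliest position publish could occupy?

2

Test must come before publish — 1 forced predecessor.
Nothing else is forced ahead of publish, so its earliest slot is position 1 + 1 = 2.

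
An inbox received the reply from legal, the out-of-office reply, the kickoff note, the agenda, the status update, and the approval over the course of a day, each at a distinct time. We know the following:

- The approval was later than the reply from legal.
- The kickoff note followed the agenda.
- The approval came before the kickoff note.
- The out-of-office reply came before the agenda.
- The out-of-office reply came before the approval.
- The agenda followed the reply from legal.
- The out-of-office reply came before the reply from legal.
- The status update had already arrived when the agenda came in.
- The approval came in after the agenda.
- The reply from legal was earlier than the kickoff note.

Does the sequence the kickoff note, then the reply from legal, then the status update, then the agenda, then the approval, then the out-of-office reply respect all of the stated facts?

no

The constraints require the reply from legal before the kickoff note, but in the proposed sequence the kickoff note appears ahead of the reply from legal. That one violation is enough.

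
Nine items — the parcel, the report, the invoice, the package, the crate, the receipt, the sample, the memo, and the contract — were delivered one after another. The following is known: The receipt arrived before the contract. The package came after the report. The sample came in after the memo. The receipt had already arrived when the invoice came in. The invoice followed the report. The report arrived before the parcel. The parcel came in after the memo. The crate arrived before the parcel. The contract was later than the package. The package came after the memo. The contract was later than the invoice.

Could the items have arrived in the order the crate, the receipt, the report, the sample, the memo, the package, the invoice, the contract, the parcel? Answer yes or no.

The constraints require the memo before the sample, but in the proposed sequence the sample appears ahead of the memo. That one violation is enough.

no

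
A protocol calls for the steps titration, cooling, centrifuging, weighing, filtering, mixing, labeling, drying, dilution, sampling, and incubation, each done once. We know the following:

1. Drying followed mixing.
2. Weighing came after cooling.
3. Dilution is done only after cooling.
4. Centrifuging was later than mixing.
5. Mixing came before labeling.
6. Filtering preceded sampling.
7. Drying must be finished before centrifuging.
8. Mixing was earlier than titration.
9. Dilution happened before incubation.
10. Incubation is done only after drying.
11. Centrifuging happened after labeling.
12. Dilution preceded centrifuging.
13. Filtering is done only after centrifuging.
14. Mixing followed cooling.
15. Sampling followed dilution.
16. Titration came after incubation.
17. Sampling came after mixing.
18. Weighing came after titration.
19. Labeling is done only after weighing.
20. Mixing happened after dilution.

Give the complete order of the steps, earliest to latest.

The constraints fix every adjacent pair, so only one ordering works:
cooling → dilution → mixing → drying → incubation → titration → weighing → labeling → centrifuging → filtering → sampling.

cooling, dilution, mixing, drying, incubation, titration, weighing, labeling, centrifuging, filtering, sampling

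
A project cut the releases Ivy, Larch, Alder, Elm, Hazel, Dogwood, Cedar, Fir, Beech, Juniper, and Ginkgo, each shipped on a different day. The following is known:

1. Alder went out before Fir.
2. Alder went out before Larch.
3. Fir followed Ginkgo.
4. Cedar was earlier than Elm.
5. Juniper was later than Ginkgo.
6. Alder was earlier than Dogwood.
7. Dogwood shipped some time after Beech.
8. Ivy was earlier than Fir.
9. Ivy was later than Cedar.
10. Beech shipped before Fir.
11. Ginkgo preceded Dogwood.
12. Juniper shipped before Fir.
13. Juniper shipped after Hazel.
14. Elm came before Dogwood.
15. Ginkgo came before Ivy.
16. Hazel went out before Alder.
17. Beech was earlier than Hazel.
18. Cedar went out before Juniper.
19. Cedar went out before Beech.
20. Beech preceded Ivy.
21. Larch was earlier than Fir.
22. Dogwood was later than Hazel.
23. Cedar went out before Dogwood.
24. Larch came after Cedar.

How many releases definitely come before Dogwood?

6

Directly stated before Dogwood: Alder, Beech, Cedar, Elm, Ginkgo, and Hazel.
That's Alder, Beech, Cedar, Elm, Ginkgo, and Hazel — 6 in all.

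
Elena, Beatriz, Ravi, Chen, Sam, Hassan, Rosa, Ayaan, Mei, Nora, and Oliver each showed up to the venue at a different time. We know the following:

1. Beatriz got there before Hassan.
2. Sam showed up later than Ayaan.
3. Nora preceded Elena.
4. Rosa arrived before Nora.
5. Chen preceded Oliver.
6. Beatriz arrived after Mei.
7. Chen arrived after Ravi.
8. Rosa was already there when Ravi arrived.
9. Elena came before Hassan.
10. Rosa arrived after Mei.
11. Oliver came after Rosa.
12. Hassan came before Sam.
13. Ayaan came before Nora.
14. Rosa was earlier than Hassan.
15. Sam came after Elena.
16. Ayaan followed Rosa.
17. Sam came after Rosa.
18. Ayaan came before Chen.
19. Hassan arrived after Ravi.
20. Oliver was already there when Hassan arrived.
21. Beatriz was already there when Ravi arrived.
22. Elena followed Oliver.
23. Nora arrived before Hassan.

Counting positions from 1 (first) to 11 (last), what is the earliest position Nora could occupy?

Ayaan, Mei, and Rosa must all come before Nora — 3 forced predecessors.
Nothing else is forced ahead of Nora, so their earliest slot is position 3 + 1 = 4.

4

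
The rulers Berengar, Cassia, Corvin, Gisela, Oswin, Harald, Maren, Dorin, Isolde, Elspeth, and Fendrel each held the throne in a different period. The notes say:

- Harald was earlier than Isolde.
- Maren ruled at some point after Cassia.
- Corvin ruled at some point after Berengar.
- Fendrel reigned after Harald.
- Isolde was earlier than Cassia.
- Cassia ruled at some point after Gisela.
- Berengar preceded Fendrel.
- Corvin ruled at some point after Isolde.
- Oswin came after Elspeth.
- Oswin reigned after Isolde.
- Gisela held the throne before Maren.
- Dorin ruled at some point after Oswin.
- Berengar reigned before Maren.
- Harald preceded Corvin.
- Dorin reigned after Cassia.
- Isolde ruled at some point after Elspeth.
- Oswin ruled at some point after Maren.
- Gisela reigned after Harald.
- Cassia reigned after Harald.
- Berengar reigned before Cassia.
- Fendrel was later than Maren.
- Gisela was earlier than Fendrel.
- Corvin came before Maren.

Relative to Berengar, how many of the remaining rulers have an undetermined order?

4

Forced after Berengar: Cassia, Corvin, Dorin, Fendrel, Maren, and Oswin.
That leaves Elspeth, Gisela, Harald, and Isolde with no forced order relative to Berengar — 4.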